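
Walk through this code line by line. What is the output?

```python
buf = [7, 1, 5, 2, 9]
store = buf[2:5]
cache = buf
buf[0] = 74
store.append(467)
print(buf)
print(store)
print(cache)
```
[74, 1, 5, 2, 9]
[5, 2, 9, 467]
[74, 1, 5, 2, 9]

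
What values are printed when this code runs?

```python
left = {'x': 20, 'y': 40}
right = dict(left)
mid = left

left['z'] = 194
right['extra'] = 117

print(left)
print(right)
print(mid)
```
{'x': 20, 'y': 40, 'z': 194}
{'x': 20, 'y': 40, 'extra': 117}
{'x': 20, 'y': 40, 'z': 194}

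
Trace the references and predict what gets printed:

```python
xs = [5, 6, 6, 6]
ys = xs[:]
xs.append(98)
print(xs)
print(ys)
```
[5, 6, 6, 6, 98]
[5, 6, 6, 6]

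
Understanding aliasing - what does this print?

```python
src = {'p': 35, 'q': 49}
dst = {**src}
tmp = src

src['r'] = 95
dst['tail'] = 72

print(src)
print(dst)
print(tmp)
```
{'p': 35, 'q': 49, 'r': 95}
{'p': 35, 'q': 49, 'tail': 72}
{'p': 35, 'q': 49, 'r': 95}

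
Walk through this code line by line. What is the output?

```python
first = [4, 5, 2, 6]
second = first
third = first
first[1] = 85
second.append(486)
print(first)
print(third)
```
[4, 85, 2, 6, 486]
[4, 85, 2, 6, 486]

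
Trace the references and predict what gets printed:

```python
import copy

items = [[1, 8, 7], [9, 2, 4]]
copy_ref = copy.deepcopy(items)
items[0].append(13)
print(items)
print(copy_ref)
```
[[1, 8, 7, 13], [9, 2, 4]]
[[1, 8, 7], [9, 2, 4]]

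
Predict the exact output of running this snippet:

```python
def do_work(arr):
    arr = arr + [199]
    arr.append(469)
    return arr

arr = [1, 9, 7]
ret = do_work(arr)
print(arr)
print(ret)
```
[1, 9, 7]
[1, 9, 7, 199, 469]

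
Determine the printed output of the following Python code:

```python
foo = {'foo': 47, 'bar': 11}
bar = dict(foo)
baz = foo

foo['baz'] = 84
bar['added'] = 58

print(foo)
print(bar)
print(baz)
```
{'foo': 47, 'bar': 11, 'baz': 84}
{'foo': 47, 'bar': 11, 'added': 58}
{'foo': 47, 'bar': 11, 'baz': 84}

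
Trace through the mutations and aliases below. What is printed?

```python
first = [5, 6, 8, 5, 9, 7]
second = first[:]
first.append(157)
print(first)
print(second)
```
[5, 6, 8, 5, 9, 7, 157]
[5, 6, 8, 5, 9, 7]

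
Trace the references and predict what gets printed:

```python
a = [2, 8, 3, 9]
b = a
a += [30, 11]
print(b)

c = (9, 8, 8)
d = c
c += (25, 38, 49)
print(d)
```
[2, 8, 3, 9, 30, 11]
(9, 8, 8)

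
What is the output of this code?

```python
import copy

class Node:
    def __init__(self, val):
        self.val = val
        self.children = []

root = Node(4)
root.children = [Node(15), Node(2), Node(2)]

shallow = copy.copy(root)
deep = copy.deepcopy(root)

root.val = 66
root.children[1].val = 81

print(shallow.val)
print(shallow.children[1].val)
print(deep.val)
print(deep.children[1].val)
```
4
81
4
2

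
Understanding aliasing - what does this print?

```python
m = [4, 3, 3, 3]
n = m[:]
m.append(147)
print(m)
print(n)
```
[4, 3, 3, 3, 147]
[4, 3, 3, 3]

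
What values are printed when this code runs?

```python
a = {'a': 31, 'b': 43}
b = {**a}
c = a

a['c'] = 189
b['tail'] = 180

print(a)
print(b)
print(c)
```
{'a': 31, 'b': 43, 'c': 189}
{'a': 31, 'b': 43, 'tail': 180}
{'a': 31, 'b': 43, 'c': 189}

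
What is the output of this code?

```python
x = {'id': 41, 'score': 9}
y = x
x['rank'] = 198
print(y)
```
{'id': 41, 'score': 9, 'rank': 198}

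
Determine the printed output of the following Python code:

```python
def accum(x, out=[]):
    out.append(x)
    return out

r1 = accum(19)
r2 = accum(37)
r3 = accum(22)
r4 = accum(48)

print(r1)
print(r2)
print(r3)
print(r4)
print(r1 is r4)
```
[19, 37, 22, 48]
[19, 37, 22, 48]
[19, 37, 22, 48]
[19, 37, 22, 48]
True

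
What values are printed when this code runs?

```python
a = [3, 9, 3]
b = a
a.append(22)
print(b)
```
[3, 9, 3, 22]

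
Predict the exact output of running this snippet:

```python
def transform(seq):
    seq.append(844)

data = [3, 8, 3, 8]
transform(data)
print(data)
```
[3, 8, 3, 8, 844]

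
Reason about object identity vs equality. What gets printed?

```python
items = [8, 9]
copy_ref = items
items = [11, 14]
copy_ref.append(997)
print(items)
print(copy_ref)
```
[11, 14]
[8, 9, 997]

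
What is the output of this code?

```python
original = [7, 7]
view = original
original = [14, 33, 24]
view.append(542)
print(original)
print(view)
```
[14, 33, 24]
[7, 7, 542]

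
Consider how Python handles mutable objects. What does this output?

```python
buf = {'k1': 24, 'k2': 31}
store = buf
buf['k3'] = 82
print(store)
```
{'k1': 24, 'k2': 31, 'k3': 82}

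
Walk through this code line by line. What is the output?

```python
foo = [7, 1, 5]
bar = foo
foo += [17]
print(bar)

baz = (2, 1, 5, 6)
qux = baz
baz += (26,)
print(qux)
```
[7, 1, 5, 17]
(2, 1, 5, 6)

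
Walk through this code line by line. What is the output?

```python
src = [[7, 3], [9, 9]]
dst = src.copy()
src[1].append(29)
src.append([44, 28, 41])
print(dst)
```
[[7, 3], [9, 9, 29]]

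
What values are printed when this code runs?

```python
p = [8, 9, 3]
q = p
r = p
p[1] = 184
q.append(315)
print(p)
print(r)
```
[8, 184, 3, 315]
[8, 184, 3, 315]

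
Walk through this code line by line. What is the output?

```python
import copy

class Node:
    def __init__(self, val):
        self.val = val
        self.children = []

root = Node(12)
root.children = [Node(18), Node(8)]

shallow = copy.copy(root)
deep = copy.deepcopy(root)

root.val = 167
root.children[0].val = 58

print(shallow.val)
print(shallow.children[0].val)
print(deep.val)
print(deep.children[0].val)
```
12
58
12
18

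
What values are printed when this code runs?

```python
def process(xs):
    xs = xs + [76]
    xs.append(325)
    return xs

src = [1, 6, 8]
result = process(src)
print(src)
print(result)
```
[1, 6, 8]
[1, 6, 8, 76, 325]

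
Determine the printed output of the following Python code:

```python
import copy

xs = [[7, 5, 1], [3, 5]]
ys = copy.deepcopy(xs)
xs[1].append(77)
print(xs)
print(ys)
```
[[7, 5, 1], [3, 5, 77]]
[[7, 5, 1], [3, 5]]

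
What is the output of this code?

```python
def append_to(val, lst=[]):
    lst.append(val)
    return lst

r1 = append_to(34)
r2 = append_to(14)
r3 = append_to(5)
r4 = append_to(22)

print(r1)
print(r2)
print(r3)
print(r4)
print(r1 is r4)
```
[34, 14, 5, 22]
[34, 14, 5, 22]
[34, 14, 5, 22]
[34, 14, 5, 22]
True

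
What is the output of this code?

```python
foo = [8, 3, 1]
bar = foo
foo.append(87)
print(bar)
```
[8, 3, 1, 87]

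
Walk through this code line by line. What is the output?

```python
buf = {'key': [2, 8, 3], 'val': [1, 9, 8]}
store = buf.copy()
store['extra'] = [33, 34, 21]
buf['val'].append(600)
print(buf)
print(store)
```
{'key': [2, 8, 3], 'val': [1, 9, 8, 600]}
{'key': [2, 8, 3], 'val': [1, 9, 8, 600], 'extra': [33, 34, 21]}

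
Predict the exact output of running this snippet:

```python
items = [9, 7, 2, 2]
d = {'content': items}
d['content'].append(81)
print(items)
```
[9, 7, 2, 2, 81]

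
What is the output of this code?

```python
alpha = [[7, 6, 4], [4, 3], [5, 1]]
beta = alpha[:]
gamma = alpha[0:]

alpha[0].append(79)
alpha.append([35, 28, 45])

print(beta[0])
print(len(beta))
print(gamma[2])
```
[7, 6, 4, 79]
3
[5, 1]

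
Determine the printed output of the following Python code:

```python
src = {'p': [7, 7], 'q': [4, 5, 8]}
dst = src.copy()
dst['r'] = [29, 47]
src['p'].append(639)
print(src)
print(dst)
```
{'p': [7, 7, 639], 'q': [4, 5, 8]}
{'p': [7, 7, 639], 'q': [4, 5, 8], 'r': [29, 47]}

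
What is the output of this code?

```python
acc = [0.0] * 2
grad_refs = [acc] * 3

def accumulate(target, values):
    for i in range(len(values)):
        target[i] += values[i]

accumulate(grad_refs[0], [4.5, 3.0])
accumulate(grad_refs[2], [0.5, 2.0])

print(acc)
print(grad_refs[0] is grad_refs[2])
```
[5.0, 5.0]
True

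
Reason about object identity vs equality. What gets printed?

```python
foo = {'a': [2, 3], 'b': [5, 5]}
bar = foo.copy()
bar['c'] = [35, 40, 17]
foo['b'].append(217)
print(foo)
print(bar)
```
{'a': [2, 3], 'b': [5, 5, 217]}
{'a': [2, 3], 'b': [5, 5, 217], 'c': [35, 40, 17]}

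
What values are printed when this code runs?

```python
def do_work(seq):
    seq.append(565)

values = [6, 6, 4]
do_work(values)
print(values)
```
[6, 6, 4, 565]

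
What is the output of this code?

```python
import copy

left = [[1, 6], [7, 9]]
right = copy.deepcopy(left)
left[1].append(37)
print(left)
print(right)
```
[[1, 6], [7, 9, 37]]
[[1, 6], [7, 9]]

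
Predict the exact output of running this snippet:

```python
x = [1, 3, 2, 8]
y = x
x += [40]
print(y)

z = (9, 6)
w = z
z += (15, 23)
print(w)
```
[1, 3, 2, 8, 40]
(9, 6)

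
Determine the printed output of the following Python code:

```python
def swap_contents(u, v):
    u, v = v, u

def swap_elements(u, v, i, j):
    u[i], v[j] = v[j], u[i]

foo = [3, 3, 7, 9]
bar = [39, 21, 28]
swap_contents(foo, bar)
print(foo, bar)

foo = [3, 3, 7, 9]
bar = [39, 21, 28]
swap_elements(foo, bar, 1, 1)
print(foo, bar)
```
[3, 3, 7, 9] [39, 21, 28]
[3, 21, 7, 9] [39, 3, 28]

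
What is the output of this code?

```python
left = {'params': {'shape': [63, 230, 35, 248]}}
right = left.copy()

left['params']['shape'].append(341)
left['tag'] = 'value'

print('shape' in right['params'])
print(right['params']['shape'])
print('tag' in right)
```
True
[63, 230, 35, 248, 341]
False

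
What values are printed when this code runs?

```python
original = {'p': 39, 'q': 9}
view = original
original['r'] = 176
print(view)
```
{'p': 39, 'q': 9, 'r': 176}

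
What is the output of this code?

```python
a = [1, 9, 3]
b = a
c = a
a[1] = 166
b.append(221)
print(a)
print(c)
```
[1, 166, 3, 221]
[1, 166, 3, 221]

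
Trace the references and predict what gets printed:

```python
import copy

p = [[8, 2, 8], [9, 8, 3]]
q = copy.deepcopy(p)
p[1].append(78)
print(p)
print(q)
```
[[8, 2, 8], [9, 8, 3, 78]]
[[8, 2, 8], [9, 8, 3]]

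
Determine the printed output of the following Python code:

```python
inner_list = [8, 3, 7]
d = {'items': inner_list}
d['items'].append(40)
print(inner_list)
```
[8, 3, 7, 40]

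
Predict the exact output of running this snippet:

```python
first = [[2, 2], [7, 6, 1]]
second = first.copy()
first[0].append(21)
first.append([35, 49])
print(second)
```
[[2, 2, 21], [7, 6, 1]]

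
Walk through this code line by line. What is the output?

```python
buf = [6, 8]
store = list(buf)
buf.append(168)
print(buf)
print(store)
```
[6, 8, 168]
[6, 8]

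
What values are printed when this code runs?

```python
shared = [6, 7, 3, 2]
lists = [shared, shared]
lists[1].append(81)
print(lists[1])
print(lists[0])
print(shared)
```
[6, 7, 3, 2, 81]
[6, 7, 3, 2, 81]
[6, 7, 3, 2, 81]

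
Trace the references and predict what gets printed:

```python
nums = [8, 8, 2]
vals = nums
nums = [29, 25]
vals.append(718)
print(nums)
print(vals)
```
[29, 25]
[8, 8, 2, 718]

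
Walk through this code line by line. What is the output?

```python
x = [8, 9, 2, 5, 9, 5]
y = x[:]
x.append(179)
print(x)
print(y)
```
[8, 9, 2, 5, 9, 5, 179]
[8, 9, 2, 5, 9, 5]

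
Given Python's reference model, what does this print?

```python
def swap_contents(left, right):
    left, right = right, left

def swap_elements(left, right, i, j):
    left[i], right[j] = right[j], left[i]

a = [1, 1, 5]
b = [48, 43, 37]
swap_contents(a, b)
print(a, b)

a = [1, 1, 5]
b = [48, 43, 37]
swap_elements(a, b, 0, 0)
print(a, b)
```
[1, 1, 5] [48, 43, 37]
[48, 1, 5] [1, 43, 37]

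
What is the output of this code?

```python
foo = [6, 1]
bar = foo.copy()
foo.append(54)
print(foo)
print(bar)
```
[6, 1, 54]
[6, 1]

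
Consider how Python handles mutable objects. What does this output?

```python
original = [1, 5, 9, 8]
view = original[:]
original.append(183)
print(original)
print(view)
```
[1, 5, 9, 8, 183]
[1, 5, 9, 8]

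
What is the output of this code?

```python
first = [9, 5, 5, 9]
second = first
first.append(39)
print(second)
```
[9, 5, 5, 9, 39]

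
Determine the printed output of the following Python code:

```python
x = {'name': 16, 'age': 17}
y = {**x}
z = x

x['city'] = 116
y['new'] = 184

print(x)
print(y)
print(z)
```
{'name': 16, 'age': 17, 'city': 116}
{'name': 16, 'age': 17, 'new': 184}
{'name': 16, 'age': 17, 'city': 116}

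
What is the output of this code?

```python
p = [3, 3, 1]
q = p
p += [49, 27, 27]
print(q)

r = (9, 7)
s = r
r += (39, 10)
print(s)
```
[3, 3, 1, 49, 27, 27]
(9, 7)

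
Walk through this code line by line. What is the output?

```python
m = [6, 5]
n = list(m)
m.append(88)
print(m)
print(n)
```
[6, 5, 88]
[6, 5]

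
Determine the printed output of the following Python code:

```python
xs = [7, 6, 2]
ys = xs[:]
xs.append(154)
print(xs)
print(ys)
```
[7, 6, 2, 154]
[7, 6, 2]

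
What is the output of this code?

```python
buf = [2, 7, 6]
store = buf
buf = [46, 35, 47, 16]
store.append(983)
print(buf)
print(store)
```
[46, 35, 47, 16]
[2, 7, 6, 983]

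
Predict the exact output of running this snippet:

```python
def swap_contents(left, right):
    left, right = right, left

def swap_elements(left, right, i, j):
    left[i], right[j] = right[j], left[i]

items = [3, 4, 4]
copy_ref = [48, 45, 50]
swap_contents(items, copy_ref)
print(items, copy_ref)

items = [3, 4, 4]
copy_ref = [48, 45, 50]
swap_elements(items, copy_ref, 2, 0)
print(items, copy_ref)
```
[3, 4, 4] [48, 45, 50]
[3, 4, 48] [4, 45, 50]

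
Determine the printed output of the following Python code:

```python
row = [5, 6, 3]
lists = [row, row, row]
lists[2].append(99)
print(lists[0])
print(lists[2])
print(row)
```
[5, 6, 3, 99]
[5, 6, 3, 99]
[5, 6, 3, 99]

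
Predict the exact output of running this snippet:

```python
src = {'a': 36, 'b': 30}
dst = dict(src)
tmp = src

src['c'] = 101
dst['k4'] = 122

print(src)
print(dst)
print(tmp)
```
{'a': 36, 'b': 30, 'c': 101}
{'a': 36, 'b': 30, 'k4': 122}
{'a': 36, 'b': 30, 'c': 101}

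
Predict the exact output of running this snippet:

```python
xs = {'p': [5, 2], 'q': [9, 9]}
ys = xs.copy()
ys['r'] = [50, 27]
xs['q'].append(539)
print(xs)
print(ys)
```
{'p': [5, 2], 'q': [9, 9, 539]}
{'p': [5, 2], 'q': [9, 9, 539], 'r': [50, 27]}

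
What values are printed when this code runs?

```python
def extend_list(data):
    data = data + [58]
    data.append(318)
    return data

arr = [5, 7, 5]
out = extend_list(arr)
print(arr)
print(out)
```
[5, 7, 5]
[5, 7, 5, 58, 318]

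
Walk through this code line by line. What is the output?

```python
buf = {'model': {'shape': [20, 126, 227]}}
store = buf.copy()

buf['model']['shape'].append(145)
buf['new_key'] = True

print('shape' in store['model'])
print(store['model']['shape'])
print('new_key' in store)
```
True
[20, 126, 227, 145]
False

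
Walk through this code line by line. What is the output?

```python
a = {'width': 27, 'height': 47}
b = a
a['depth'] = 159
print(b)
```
{'width': 27, 'height': 47, 'depth': 159}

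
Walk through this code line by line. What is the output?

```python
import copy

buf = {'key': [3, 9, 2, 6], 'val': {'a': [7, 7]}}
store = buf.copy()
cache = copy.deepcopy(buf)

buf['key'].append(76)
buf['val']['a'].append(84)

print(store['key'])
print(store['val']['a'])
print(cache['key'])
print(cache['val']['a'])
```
[3, 9, 2, 6, 76]
[7, 7, 84]
[3, 9, 2, 6]
[7, 7]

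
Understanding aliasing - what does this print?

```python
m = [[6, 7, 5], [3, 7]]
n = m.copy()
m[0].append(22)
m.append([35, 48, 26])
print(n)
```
[[6, 7, 5, 22], [3, 7]]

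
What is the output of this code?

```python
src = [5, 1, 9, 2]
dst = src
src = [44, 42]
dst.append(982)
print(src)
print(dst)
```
[44, 42]
[5, 1, 9, 2, 982]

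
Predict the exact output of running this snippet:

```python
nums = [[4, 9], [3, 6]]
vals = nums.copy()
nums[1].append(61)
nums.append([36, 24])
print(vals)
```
[[4, 9], [3, 6, 61]]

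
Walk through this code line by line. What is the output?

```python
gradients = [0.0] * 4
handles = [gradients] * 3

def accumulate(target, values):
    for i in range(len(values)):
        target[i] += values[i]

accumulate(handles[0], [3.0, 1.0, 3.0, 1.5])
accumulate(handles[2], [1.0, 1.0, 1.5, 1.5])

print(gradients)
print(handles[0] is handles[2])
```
[4.0, 2.0, 4.5, 3.0]
True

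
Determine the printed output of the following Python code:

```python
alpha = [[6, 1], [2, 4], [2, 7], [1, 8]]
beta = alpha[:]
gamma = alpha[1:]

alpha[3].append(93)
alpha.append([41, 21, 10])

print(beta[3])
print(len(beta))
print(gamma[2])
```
[1, 8, 93]
4
[1, 8, 93]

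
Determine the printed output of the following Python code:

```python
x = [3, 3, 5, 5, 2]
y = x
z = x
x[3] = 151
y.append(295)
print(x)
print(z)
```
[3, 3, 5, 151, 2, 295]
[3, 3, 5, 151, 2, 295]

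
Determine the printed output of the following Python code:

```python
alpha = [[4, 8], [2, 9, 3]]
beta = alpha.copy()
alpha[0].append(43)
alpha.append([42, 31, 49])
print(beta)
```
[[4, 8, 43], [2, 9, 3]]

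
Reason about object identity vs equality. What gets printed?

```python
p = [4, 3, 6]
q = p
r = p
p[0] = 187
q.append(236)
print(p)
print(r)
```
[187, 3, 6, 236]
[187, 3, 6, 236]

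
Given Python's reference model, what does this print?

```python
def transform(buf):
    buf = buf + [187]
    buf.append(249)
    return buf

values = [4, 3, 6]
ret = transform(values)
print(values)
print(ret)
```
[4, 3, 6]
[4, 3, 6, 187, 249]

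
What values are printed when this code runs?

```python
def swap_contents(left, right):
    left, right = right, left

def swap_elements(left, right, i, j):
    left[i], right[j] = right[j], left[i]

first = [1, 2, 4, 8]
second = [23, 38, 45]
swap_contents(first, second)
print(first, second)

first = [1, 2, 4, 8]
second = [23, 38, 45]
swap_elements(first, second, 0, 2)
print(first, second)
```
[1, 2, 4, 8] [23, 38, 45]
[45, 2, 4, 8] [23, 38, 1]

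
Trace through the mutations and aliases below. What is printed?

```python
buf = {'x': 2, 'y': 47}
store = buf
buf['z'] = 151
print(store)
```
{'x': 2, 'y': 47, 'z': 151}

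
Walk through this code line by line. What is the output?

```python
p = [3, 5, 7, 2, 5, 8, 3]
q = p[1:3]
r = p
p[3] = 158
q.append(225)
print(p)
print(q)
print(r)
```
[3, 5, 7, 158, 5, 8, 3]
[5, 7, 225]
[3, 5, 7, 158, 5, 8, 3]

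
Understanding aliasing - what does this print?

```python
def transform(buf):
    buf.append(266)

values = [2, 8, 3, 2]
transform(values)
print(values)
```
[2, 8, 3, 2, 266]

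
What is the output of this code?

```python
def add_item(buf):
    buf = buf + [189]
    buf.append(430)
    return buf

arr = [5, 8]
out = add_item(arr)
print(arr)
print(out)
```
[5, 8]
[5, 8, 189, 430]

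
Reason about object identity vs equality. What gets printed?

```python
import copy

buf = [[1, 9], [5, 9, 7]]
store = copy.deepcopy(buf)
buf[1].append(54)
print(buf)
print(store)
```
[[1, 9], [5, 9, 7, 54]]
[[1, 9], [5, 9, 7]]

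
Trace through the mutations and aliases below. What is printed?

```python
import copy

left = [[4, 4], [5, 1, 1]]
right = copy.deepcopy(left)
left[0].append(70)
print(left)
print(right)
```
[[4, 4, 70], [5, 1, 1]]
[[4, 4], [5, 1, 1]]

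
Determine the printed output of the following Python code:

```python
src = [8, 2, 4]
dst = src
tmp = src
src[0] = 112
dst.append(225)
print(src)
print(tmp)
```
[112, 2, 4, 225]
[112, 2, 4, 225]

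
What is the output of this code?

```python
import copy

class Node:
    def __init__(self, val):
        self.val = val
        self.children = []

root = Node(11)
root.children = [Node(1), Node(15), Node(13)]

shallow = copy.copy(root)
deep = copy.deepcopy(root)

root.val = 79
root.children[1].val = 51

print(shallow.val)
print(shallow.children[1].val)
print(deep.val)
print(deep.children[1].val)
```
11
51
11
15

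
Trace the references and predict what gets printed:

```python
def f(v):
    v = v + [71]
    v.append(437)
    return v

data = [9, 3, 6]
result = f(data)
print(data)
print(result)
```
[9, 3, 6]
[9, 3, 6, 71, 437]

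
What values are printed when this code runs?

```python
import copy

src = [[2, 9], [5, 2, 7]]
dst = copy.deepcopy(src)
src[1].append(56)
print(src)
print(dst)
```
[[2, 9], [5, 2, 7, 56]]
[[2, 9], [5, 2, 7]]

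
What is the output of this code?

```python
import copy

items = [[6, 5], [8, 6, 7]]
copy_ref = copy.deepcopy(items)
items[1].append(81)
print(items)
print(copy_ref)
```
[[6, 5], [8, 6, 7, 81]]
[[6, 5], [8, 6, 7]]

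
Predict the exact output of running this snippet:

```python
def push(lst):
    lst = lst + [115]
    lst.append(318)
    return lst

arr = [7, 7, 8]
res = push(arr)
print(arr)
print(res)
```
[7, 7, 8]
[7, 7, 8, 115, 318]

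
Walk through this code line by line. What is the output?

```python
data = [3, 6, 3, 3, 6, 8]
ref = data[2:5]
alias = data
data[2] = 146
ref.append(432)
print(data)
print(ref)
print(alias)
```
[3, 6, 146, 3, 6, 8]
[3, 3, 6, 432]
[3, 6, 146, 3, 6, 8]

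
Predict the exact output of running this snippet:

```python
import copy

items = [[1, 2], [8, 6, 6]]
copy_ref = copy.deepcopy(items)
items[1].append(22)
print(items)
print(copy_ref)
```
[[1, 2], [8, 6, 6, 22]]
[[1, 2], [8, 6, 6]]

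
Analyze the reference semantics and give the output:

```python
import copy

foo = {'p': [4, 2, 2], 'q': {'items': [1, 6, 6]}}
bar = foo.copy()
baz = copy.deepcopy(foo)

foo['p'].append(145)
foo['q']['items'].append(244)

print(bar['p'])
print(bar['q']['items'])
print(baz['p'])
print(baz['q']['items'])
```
[4, 2, 2, 145]
[1, 6, 6, 244]
[4, 2, 2]
[1, 6, 6]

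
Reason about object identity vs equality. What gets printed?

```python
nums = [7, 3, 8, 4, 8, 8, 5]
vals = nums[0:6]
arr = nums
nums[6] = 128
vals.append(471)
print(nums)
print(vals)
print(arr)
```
[7, 3, 8, 4, 8, 8, 128]
[7, 3, 8, 4, 8, 8, 471]
[7, 3, 8, 4, 8, 8, 128]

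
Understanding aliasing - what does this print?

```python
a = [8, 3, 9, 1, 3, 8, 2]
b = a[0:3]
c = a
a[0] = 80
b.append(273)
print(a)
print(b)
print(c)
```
[80, 3, 9, 1, 3, 8, 2]
[8, 3, 9, 273]
[80, 3, 9, 1, 3, 8, 2]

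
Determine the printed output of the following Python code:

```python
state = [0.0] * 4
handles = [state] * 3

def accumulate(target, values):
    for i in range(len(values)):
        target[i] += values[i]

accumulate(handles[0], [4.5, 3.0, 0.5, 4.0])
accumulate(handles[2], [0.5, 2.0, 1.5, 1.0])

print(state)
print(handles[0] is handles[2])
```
[5.0, 5.0, 2.0, 5.0]
True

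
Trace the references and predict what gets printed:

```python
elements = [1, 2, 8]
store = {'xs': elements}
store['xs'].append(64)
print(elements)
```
[1, 2, 8, 64]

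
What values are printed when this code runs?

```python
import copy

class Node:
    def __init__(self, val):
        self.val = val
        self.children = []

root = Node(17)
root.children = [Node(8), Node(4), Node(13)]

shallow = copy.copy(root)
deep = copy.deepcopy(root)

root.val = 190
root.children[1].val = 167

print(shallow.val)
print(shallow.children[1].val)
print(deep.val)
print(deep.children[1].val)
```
17
167
17
4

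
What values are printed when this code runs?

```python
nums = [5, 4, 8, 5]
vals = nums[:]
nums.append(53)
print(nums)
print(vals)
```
[5, 4, 8, 5, 53]
[5, 4, 8, 5]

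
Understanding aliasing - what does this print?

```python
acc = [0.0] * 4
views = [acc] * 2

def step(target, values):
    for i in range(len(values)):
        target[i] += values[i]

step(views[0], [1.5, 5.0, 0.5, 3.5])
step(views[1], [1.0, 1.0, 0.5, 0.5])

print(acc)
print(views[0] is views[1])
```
[2.5, 6.0, 1.0, 4.0]
True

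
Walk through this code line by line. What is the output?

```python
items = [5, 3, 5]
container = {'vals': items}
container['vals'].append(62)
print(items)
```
[5, 3, 5, 62]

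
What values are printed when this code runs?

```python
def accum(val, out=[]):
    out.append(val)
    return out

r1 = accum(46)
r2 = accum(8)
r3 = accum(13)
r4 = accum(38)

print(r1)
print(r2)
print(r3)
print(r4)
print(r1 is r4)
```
[46, 8, 13, 38]
[46, 8, 13, 38]
[46, 8, 13, 38]
[46, 8, 13, 38]
True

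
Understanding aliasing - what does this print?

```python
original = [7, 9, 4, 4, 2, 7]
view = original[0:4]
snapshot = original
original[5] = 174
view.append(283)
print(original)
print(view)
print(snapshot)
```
[7, 9, 4, 4, 2, 174]
[7, 9, 4, 4, 283]
[7, 9, 4, 4, 2, 174]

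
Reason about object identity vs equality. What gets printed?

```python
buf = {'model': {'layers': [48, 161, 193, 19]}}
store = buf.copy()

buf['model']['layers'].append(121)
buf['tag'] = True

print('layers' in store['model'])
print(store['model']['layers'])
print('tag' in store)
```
True
[48, 161, 193, 19, 121]
False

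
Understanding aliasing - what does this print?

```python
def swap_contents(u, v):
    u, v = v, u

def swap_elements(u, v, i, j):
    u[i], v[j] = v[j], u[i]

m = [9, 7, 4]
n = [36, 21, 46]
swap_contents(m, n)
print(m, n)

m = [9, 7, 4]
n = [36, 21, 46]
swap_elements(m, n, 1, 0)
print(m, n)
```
[9, 7, 4] [36, 21, 46]
[9, 36, 4] [7, 21, 46]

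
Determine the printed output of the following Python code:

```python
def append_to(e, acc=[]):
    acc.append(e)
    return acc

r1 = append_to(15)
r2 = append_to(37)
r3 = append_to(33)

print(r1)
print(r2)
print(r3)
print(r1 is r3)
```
[15, 37, 33]
[15, 37, 33]
[15, 37, 33]
True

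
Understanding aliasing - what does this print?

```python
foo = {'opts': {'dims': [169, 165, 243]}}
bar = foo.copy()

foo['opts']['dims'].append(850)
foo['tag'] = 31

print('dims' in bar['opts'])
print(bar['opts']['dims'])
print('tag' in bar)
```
True
[169, 165, 243, 850]
False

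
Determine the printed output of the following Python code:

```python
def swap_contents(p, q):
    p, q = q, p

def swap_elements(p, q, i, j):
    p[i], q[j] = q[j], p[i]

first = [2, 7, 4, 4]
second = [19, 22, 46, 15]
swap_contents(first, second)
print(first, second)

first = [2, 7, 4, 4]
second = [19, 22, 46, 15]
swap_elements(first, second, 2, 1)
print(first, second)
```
[2, 7, 4, 4] [19, 22, 46, 15]
[2, 7, 22, 4] [19, 4, 46, 15]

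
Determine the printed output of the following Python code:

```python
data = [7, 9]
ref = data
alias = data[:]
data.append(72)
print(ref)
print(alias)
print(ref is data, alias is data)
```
[7, 9, 72]
[7, 9]
True False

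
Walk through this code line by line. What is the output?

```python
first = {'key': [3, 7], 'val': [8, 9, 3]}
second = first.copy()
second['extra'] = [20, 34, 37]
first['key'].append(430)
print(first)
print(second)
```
{'key': [3, 7, 430], 'val': [8, 9, 3]}
{'key': [3, 7, 430], 'val': [8, 9, 3], 'extra': [20, 34, 37]}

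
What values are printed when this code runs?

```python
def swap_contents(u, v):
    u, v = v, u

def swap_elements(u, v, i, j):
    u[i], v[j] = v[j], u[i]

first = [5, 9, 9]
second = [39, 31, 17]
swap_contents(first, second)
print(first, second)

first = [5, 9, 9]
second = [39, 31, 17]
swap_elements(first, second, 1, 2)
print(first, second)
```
[5, 9, 9] [39, 31, 17]
[5, 17, 9] [39, 31, 9]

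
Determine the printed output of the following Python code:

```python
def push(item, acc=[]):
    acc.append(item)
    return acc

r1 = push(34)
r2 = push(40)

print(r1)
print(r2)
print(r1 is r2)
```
[34, 40]
[34, 40]
True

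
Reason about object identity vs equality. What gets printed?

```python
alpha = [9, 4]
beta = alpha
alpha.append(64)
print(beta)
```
[9, 4, 64]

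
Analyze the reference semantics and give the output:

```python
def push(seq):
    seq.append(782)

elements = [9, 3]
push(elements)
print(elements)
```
[9, 3, 782]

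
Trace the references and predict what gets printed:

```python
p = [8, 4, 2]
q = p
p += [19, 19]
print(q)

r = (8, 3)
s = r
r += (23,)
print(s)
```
[8, 4, 2, 19, 19]
(8, 3)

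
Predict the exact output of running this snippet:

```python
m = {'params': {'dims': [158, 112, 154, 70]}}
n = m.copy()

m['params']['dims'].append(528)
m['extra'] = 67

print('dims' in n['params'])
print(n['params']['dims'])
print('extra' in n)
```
True
[158, 112, 154, 70, 528]
False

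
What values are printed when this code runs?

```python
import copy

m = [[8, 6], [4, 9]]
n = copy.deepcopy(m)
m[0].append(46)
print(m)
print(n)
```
[[8, 6, 46], [4, 9]]
[[8, 6], [4, 9]]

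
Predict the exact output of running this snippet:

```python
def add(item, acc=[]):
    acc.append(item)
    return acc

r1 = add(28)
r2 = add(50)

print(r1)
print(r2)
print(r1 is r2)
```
[28, 50]
[28, 50]
True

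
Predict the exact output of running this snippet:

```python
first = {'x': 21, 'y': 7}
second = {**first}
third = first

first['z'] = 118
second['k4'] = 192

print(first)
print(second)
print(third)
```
{'x': 21, 'y': 7, 'z': 118}
{'x': 21, 'y': 7, 'k4': 192}
{'x': 21, 'y': 7, 'z': 118}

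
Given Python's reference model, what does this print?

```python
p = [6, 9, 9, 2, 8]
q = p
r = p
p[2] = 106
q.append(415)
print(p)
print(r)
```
[6, 9, 106, 2, 8, 415]
[6, 9, 106, 2, 8, 415]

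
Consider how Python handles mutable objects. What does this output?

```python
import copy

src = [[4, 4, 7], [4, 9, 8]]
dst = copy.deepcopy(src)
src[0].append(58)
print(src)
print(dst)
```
[[4, 4, 7, 58], [4, 9, 8]]
[[4, 4, 7], [4, 9, 8]]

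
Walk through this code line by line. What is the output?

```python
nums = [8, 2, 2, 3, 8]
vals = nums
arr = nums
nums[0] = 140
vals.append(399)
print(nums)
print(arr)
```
[140, 2, 2, 3, 8, 399]
[140, 2, 2, 3, 8, 399]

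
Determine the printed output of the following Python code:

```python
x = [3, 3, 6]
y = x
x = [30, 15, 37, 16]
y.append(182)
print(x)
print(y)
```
[30, 15, 37, 16]
[3, 3, 6, 182]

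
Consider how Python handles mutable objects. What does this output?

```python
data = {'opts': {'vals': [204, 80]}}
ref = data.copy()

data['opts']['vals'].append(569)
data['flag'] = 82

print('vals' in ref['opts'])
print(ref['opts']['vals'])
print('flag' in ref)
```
True
[204, 80, 569]
False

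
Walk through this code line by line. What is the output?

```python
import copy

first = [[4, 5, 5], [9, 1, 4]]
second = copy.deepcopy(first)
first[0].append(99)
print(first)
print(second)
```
[[4, 5, 5, 99], [9, 1, 4]]
[[4, 5, 5], [9, 1, 4]]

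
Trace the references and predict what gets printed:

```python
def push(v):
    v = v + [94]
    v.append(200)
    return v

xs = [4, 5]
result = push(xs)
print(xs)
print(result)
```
[4, 5]
[4, 5, 94, 200]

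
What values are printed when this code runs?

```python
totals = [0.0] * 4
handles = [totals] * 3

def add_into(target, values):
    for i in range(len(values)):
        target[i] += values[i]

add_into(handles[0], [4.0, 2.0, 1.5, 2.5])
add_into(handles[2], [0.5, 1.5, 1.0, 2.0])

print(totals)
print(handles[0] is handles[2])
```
[4.5, 3.5, 2.5, 4.5]
True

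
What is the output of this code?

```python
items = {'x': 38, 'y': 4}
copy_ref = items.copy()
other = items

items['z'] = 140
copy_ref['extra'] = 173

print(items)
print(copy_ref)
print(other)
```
{'x': 38, 'y': 4, 'z': 140}
{'x': 38, 'y': 4, 'extra': 173}
{'x': 38, 'y': 4, 'z': 140}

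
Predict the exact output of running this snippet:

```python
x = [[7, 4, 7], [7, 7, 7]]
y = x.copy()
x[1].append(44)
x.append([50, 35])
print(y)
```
[[7, 4, 7], [7, 7, 7, 44]]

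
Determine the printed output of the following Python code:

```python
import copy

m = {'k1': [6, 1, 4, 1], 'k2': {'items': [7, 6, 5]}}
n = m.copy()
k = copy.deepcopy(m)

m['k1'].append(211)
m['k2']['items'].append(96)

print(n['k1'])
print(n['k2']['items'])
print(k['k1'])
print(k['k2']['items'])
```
[6, 1, 4, 1, 211]
[7, 6, 5, 96]
[6, 1, 4, 1]
[7, 6, 5]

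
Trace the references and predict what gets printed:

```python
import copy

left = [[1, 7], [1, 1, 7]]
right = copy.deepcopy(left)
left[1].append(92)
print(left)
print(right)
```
[[1, 7], [1, 1, 7, 92]]
[[1, 7], [1, 1, 7]]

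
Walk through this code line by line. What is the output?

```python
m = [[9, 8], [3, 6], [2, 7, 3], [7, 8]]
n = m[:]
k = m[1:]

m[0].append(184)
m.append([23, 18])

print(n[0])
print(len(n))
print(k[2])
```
[9, 8, 184]
4
[7, 8]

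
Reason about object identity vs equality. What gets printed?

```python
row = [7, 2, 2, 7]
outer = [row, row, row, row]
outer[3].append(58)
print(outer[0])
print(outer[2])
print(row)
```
[7, 2, 2, 7, 58]
[7, 2, 2, 7, 58]
[7, 2, 2, 7, 58]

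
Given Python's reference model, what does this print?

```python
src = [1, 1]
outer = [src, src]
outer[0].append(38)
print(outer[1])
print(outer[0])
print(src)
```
[1, 1, 38]
[1, 1, 38]
[1, 1, 38]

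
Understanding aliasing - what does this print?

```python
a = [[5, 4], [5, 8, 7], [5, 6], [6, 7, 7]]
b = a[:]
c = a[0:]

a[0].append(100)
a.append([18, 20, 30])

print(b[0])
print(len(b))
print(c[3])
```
[5, 4, 100]
4
[6, 7, 7]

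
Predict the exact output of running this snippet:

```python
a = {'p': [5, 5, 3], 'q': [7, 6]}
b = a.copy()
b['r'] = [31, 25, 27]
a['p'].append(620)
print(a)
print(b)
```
{'p': [5, 5, 3, 620], 'q': [7, 6]}
{'p': [5, 5, 3, 620], 'q': [7, 6], 'r': [31, 25, 27]}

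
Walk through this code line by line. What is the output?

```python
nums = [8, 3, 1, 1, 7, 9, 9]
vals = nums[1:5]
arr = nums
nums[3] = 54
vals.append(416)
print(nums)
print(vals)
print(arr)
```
[8, 3, 1, 54, 7, 9, 9]
[3, 1, 1, 7, 416]
[8, 3, 1, 54, 7, 9, 9]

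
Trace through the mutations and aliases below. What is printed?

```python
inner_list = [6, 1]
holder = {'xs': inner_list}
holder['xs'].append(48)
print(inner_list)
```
[6, 1, 48]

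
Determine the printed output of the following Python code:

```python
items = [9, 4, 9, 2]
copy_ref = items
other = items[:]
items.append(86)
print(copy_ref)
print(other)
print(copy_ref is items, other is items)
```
[9, 4, 9, 2, 86]
[9, 4, 9, 2]
True False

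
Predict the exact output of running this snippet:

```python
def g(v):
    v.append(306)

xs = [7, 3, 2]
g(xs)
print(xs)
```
[7, 3, 2, 306]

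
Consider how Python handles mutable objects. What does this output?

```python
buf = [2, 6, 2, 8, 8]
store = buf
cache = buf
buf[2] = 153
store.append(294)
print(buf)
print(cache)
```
[2, 6, 153, 8, 8, 294]
[2, 6, 153, 8, 8, 294]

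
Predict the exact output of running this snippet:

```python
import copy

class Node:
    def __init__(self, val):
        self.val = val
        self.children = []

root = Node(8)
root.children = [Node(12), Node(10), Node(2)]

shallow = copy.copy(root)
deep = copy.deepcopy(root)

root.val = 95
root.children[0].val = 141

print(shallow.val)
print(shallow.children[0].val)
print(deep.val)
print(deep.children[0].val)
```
8
141
8
12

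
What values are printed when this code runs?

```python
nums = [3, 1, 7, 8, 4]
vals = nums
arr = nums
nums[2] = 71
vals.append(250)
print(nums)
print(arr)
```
[3, 1, 71, 8, 4, 250]
[3, 1, 71, 8, 4, 250]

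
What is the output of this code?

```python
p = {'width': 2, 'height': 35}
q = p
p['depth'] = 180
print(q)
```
{'width': 2, 'height': 35, 'depth': 180}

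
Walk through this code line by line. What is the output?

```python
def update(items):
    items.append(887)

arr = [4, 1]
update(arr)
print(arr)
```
[4, 1, 887]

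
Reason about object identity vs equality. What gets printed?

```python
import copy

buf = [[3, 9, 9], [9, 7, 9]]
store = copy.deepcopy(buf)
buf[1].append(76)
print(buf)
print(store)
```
[[3, 9, 9], [9, 7, 9, 76]]
[[3, 9, 9], [9, 7, 9]]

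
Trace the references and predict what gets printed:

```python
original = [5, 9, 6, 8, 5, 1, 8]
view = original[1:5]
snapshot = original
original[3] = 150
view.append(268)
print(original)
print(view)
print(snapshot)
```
[5, 9, 6, 150, 5, 1, 8]
[9, 6, 8, 5, 268]
[5, 9, 6, 150, 5, 1, 8]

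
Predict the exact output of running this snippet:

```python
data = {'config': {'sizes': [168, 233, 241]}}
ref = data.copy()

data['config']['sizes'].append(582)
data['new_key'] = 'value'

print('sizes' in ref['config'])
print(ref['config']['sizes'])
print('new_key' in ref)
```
True
[168, 233, 241, 582]
False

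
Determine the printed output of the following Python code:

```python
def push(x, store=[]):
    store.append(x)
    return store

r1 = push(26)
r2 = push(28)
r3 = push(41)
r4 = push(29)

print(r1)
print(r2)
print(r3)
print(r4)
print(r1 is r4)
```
[26, 28, 41, 29]
[26, 28, 41, 29]
[26, 28, 41, 29]
[26, 28, 41, 29]
True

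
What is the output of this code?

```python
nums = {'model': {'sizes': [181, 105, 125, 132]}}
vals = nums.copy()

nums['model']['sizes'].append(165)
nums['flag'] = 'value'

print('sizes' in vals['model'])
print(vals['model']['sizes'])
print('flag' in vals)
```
True
[181, 105, 125, 132, 165]
False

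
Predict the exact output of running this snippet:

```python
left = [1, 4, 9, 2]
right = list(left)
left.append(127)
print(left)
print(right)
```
[1, 4, 9, 2, 127]
[1, 4, 9, 2]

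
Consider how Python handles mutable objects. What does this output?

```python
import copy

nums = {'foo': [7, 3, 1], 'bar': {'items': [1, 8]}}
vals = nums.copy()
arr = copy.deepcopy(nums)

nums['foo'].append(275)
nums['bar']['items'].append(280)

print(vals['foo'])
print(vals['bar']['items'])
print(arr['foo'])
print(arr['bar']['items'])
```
[7, 3, 1, 275]
[1, 8, 280]
[7, 3, 1]
[1, 8]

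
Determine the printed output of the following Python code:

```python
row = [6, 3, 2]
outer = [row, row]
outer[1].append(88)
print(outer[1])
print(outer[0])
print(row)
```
[6, 3, 2, 88]
[6, 3, 2, 88]
[6, 3, 2, 88]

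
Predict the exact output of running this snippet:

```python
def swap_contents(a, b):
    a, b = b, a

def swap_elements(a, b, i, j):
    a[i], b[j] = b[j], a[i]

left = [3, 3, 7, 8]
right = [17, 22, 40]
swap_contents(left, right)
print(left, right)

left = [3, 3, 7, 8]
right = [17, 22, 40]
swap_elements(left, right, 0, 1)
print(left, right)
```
[3, 3, 7, 8] [17, 22, 40]
[22, 3, 7, 8] [17, 3, 40]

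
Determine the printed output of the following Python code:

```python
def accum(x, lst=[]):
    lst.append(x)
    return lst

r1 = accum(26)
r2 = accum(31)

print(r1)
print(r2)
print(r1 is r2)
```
[26, 31]
[26, 31]
True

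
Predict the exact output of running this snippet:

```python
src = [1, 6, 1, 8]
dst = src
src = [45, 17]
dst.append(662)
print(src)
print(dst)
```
[45, 17]
[1, 6, 1, 8, 662]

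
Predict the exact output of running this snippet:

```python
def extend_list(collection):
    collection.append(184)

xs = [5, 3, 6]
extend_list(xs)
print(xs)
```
[5, 3, 6, 184]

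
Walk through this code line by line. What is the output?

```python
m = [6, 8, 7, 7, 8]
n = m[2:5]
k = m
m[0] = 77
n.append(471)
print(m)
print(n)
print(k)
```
[77, 8, 7, 7, 8]
[7, 7, 8, 471]
[77, 8, 7, 7, 8]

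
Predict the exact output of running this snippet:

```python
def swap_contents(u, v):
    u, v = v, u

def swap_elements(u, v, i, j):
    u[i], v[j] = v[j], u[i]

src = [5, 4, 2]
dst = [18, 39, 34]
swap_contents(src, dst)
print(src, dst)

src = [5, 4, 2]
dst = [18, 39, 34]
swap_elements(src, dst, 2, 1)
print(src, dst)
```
[5, 4, 2] [18, 39, 34]
[5, 4, 39] [18, 2, 34]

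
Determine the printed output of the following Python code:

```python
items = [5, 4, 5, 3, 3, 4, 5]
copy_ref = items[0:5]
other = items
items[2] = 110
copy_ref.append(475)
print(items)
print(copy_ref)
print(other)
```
[5, 4, 110, 3, 3, 4, 5]
[5, 4, 5, 3, 3, 475]
[5, 4, 110, 3, 3, 4, 5]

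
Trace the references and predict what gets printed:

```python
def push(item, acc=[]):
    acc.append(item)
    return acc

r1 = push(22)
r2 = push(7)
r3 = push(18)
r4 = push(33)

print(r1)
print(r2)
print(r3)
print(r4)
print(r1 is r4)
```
[22, 7, 18, 33]
[22, 7, 18, 33]
[22, 7, 18, 33]
[22, 7, 18, 33]
True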